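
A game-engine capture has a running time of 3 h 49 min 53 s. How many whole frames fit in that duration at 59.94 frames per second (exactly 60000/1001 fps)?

3 h 49 min 53 s = 13793 s.
Frames = 13793 × 60000/1001 = 63660000/77 ≈ 826753.2468.
Complete frames: 826753.

826753 frames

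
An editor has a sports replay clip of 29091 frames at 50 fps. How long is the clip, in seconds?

581.82 seconds

Running time = 29091 / (50) = 581.82 s.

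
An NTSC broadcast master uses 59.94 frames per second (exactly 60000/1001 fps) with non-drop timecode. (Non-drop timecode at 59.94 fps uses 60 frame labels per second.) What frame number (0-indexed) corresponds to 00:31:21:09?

Total seconds to the label: (0 × 3600 + 31 × 60 + 21) = 1881.
Frame index = 1881 × 60 + 9 = 112869.

112869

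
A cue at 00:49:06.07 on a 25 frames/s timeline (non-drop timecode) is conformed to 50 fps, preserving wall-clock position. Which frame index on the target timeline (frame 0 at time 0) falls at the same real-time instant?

frame 147314

Source frame index: (0×3600 + 49×60 + 6) × 25 + 7 = 73657.
Real time: 73657 / (25) = 73657/25 s.
Target frame: (73657/25) × (50) = 147314.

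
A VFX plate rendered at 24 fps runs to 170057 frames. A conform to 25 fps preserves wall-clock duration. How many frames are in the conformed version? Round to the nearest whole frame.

177143 frames

Frames at target rate = 170057 × (25) / (24) = 4251425/24 ≈ 177142.708.
Nearest whole frame: 177143.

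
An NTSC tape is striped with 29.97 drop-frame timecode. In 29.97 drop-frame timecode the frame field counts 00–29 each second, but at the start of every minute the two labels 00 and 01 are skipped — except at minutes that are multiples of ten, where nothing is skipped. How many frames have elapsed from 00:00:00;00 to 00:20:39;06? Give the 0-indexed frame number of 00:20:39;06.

37140

Complete 10-minute blocks: 2, each 17982 frames → 35964.
Remaining 0 whole minutes in the current block: 0 frames.
Within the current minute: 39 × 30 + 6 = 1176. Total = 35964 + 0 + 1176 = 37140.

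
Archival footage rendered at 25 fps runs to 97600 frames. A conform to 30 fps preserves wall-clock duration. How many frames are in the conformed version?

Frames at target rate = 97600 × (30) / (25) = 117120.

117120 frames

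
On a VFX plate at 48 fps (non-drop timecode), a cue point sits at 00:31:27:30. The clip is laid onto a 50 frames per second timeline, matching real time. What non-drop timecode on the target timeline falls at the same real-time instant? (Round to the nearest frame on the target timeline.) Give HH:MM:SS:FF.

Source frame index: (0×3600 + 31×60 + 27) × 48 + 30 = 90606.
Real time: 90606 / (48) = 15101/8 s.
Target frame: (15101/8) × (50) = 377525/4 ≈ 94381.250 → 94381.
At 50 labels/s: frame 94381 → 00:31:27:31.

00:31:27:31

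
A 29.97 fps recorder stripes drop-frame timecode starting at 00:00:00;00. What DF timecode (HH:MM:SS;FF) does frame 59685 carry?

00:33:11;15

Each 10-minute DF block holds 10 × 60 × 30 − 9 × 2 = 17982 frames. 59685 ÷ 17982 → 3 full blocks, remainder 5739.
Within the partial block the first minute is 1800 frames and each further minute 1798, so 3 further minute boundaries passed. Total skipped labels = 18 × 3 + 2 × 3 = 60.
Non-drop label index = 59685 + 60 = 59745; at 30 labels/s that is 00:33:11:15, i.e. DF 00:33:11;15.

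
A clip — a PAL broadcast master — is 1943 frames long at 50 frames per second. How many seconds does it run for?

38.86 seconds

Running time = 1943 / (50) = 38.86 s.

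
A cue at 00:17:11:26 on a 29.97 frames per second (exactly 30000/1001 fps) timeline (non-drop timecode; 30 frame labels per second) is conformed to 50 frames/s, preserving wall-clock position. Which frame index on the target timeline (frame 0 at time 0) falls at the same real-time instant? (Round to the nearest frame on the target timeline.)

Source frame index: (0×3600 + 17×60 + 11) × 30 + 26 = 30956.
Real time: 30956 / (30000/1001) = 7746739/7500 s.
Target frame: (7746739/7500) × (50) = 7746739/150 ≈ 51644.927 → 51645.

frame 51645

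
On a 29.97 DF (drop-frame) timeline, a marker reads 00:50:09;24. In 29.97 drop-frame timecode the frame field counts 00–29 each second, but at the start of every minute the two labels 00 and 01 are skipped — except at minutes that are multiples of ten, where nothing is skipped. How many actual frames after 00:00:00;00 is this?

Complete 10-minute blocks: 5, each 17982 frames → 89910.
Remaining 0 whole minutes in the current block: 0 frames.
Within the current minute: 9 × 30 + 24 = 294. Total = 89910 + 0 + 294 = 90204.

90204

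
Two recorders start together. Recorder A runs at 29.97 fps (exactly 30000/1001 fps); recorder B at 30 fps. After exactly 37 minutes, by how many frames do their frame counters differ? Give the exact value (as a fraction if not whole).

66600/1001 frames

37 min = 2220 s.
A emits 30000/1001 × 2220 = 66600000/1001 frames; B emits 30 × 2220 = 66600.
Difference = 66600/1001 frames (≈ 66.5335); B is ahead of A.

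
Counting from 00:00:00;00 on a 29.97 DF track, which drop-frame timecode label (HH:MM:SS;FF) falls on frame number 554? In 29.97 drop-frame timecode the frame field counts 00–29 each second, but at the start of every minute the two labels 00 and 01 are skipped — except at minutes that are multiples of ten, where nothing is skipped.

00:00:18;14

Ten DF minutes hold 17982 frames, so frame 554 lies in block 0 (frames 0–17981) with 554 frames into that block.
The block's first minute is 1800 frames and the rest 1798 each; 554 frames reaches minute 0, so 0 × 18 + 0 × 2 = 0 labels have been skipped so far.
Adding those back, label number 554 + 0 = 554 at 30 labels/s is 18 s + 14 f = 0 h 0 min 18 s frame 14, i.e. 00:00:18;14.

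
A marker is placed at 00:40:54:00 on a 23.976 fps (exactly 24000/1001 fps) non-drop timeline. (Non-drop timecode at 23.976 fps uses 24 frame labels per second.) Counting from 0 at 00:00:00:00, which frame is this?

Total seconds to the label: (0 × 3600 + 40 × 60 + 54) = 2454.
Frame index = 2454 × 24 + 0 = 58896.

frame 58896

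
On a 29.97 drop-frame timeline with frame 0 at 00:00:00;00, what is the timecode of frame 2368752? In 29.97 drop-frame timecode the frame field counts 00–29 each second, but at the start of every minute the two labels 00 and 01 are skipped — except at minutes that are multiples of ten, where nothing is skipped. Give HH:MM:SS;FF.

21:57:17;14

Ten DF minutes hold 17982 frames, so frame 2368752 lies in block 131 (frames 2355642–2373623) with 13110 frames into that block.
The block's first minute is 1800 frames and the rest 1798 each; 13110 frames reaches minute 7, so 131 × 18 + 7 × 2 = 2372 labels have been skipped so far.
Adding those back, label number 2368752 + 2372 = 2371124 at 30 labels/s is 79037 s + 14 f = 21 h 57 min 17 s frame 14, i.e. 21:57:17;14.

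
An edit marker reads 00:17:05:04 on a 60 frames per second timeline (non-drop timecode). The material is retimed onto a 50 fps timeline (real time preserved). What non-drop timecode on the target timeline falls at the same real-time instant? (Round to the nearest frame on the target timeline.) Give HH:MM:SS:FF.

Source frame index: (0×3600 + 17×60 + 5) × 60 + 4 = 61504.
Real time: 61504 / (60) = 15376/15 s.
Target frame: (15376/15) × (50) = 153760/3 ≈ 51253.333 → 51253.
At 50 labels/s: frame 51253 → 00:17:05:03.

00:17:05:03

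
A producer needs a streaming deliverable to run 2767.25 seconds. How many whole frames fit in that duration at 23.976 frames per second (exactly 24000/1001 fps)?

66347 frames

Frames = 2767.25 × 24000/1001 = 66414000/1001 ≈ 66347.6523.
Complete frames: 66347.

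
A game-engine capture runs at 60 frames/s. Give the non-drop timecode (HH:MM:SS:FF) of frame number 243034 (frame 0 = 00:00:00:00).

243034 ÷ 60 = 4050 full seconds, remainder 34 frames.
4050 s = 1 h 7 min 30 s.
Timecode: 01:07:30:34.

01:07:30:34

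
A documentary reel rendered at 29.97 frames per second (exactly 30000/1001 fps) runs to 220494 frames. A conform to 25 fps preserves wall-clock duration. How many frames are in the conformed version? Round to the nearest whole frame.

Frames at target rate = 220494 × (25) / (30000/1001) = 36785749/200 ≈ 183928.745.
Nearest whole frame: 183929.

183929 frames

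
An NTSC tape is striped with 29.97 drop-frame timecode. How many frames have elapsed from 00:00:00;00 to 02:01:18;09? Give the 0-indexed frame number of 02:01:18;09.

Complete 10-minute blocks: 12, each 17982 frames → 215784.
Remaining 1 whole minute in the current block: 1800 + 0 × 1798 = 1800 frames.
Within the current minute: 18 × 30 + 9 − 2 = 547 (labels ;00/;01 skipped at this minute). Total = 215784 + 1800 + 547 = 218131.

218131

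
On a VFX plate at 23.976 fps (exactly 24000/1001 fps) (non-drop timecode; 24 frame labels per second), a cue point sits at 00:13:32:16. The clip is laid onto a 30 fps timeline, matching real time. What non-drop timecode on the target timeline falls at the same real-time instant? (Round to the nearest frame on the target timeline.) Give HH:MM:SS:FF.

00:13:33:14

Source frame index: (0×3600 + 13×60 + 32) × 24 + 16 = 19504.
Real time: 19504 / (24000/1001) = 1220219/1500 s.
Target frame: (1220219/1500) × (30) = 1220219/50 ≈ 24404.380 → 24404.
At 30 labels/s: frame 24404 → 00:13:33:14.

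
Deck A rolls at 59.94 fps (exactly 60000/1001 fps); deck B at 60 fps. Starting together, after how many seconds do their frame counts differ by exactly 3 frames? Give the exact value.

The gap grows by |60 − 60000/1001| = 60/1001 frames per second.
Time for a 3-frame gap: 3 ÷ (60/1001) = 50.05 s.

50.05 seconds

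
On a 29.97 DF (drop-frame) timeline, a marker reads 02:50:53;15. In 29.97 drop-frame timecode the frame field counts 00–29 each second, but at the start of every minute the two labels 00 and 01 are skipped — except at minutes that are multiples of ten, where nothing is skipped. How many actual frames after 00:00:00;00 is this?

As if non-drop at 30 labels/s: (2 × 3600 + 50 × 60 + 53) × 30 + 15 = 307605.
Minute boundaries passed: 170; those not divisible by 10: 170 − 17 = 153; dropped labels = 2 × 153 = 306.
Actual frame index = 307605 − 306 = 307299.

307299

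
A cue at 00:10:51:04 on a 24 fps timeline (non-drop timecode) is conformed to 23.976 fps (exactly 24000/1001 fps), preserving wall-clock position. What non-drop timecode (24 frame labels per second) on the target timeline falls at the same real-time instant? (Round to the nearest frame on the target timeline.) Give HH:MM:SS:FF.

00:10:50:12

Source frame index: (0×3600 + 10×60 + 51) × 24 + 4 = 15628.
Real time: 15628 / (24) = 3907/6 s.
Target frame: (3907/6) × (24000/1001) = 15628000/1001 ≈ 15612.388 → 15612.
At 24 labels/s: frame 15612 → 00:10:50:12.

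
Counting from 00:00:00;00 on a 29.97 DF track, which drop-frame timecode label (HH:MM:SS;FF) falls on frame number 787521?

07:17:56;29

Each 10-minute DF block holds 10 × 60 × 30 − 9 × 2 = 17982 frames. 787521 ÷ 17982 → 43 full blocks, remainder 14295.
Within the partial block the first minute is 1800 frames and each further minute 1798, so 7 further minute boundaries passed. Total skipped labels = 18 × 43 + 2 × 7 = 788.
Non-drop label index = 787521 + 788 = 788309; at 30 labels/s that is 07:17:56:29, i.e. DF 07:17:56;29.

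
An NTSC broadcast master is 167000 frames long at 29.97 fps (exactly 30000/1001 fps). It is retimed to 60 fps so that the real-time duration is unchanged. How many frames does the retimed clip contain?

Target frames = source frames × (target rate / source rate) = 167000 × (60)/(30000/1001) = 167000 × 1001/500 = 334334.

334334 frames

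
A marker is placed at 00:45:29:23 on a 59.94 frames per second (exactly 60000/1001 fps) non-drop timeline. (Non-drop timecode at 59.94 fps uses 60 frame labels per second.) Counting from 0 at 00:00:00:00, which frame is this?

Total seconds to the label: (0 × 3600 + 45 × 60 + 29) = 2729.
Frame index = 2729 × 60 + 23 = 163763.

163763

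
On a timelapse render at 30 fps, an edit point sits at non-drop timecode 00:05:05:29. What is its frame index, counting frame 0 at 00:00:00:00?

frame 9179

Total seconds to the label: (0 × 3600 + 5 × 60 + 5) = 305.
Frame index = 305 × 30 + 29 = 9179.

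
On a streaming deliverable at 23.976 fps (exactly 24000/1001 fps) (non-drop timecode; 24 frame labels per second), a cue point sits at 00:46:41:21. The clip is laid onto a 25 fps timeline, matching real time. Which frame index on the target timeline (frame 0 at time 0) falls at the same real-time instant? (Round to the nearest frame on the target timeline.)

frame 70117

Source frame index: (0×3600 + 46×60 + 41) × 24 + 21 = 67245.
Real time: 67245 / (24000/1001) = 4487483/1600 s.
Target frame: (4487483/1600) × (25) = 4487483/64 ≈ 70116.922 → 70117.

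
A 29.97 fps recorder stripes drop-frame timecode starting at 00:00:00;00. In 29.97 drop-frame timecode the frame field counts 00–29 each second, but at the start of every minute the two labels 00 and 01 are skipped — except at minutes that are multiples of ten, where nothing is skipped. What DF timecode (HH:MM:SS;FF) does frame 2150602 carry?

19:55:58;14

Ten DF minutes hold 17982 frames, so frame 2150602 lies in block 119 (frames 2139858–2157839) with 10744 frames into that block.
The block's first minute is 1800 frames and the rest 1798 each; 10744 frames reaches minute 5, so 119 × 18 + 5 × 2 = 2152 labels have been skipped so far.
Adding those back, label number 2150602 + 2152 = 2152754 at 30 labels/s is 71758 s + 14 f = 19 h 55 min 58 s frame 14, i.e. 19:55:58;14.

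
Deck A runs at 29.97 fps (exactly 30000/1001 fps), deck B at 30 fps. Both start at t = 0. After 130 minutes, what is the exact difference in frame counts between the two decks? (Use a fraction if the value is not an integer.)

130 min = 7800 s.
A emits 30000/1001 × 7800 = 18000000/77 frames; B emits 30 × 7800 = 234000.
Difference = 18000/77 frames (≈ 233.7662); B is ahead of A.

18000/77 frames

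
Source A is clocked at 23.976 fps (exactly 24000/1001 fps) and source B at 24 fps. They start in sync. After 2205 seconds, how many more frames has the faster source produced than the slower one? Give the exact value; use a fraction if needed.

A emits 24000/1001 × 2205 = 7560000/143 frames; B emits 24 × 2205 = 52920.
Difference = 7560/143 frames (≈ 52.8671); B is ahead of A.

7560/143 frames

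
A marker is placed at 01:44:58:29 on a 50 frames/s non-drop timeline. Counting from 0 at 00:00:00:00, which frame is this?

frame 314929

Total seconds to the label: (1 × 3600 + 44 × 60 + 58) = 6298.
Frame index = 6298 × 50 + 29 = 314929.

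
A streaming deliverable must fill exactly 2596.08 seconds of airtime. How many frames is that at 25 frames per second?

64902 frames

Frames = 2596.08 × 25 = 64902.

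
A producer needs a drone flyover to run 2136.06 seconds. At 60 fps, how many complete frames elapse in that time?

Frames = 2136.06 × 60 = 640818/5 ≈ 128163.6000.
Complete frames: 128163.

128163 frames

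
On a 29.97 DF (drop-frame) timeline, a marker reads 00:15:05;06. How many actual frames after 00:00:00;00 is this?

As if non-drop at 30 labels/s: (0 × 3600 + 15 × 60 + 5) × 30 + 6 = 27156.
Minute boundaries passed: 15; those not divisible by 10: 15 − 1 = 14; dropped labels = 2 × 14 = 28.
Actual frame index = 27156 − 28 = 27128.

27128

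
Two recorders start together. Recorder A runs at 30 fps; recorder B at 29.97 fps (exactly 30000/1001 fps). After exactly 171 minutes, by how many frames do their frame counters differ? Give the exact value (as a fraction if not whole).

171 min = 10260 s.
A emits 30 × 10260 = 307800 frames; B emits 30000/1001 × 10260 = 307800000/1001.
Difference = 307800/1001 frames (≈ 307.4925); B is behind A.

307800/1001 frames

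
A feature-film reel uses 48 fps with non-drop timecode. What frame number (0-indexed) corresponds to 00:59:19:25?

170857

Total seconds to the label: (0 × 3600 + 59 × 60 + 19) = 3559.
Frame index = 3559 × 48 + 25 = 170857.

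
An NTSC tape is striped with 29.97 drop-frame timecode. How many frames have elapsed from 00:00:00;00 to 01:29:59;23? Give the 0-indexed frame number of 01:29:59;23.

161831

Complete 10-minute blocks: 8, each 17982 frames → 143856.
Remaining 9 whole minutes in the current block: 1800 + 8 × 1798 = 16184 frames.
Within the current minute: 59 × 30 + 23 − 2 = 1791 (labels ;00/;01 skipped at this minute). Total = 143856 + 16184 + 1791 = 161831.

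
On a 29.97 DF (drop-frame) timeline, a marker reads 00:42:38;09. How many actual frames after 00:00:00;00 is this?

As if non-drop at 30 labels/s: (0 × 3600 + 42 × 60 + 38) × 30 + 9 = 76749.
Minute boundaries passed: 42; those not divisible by 10: 42 − 4 = 38; dropped labels = 2 × 38 = 76.
Actual frame index = 76749 − 76 = 76673.

76673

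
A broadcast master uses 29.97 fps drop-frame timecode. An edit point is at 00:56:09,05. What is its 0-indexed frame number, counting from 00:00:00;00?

Complete 10-minute blocks: 5, each 17982 frames → 89910.
Remaining 6 whole minutes in the current block: 1800 + 5 × 1798 = 10790 frames.
Within the current minute: 9 × 30 + 5 − 2 = 273 (labels ;00/;01 skipped at this minute). Total = 89910 + 10790 + 273 = 100973.

100973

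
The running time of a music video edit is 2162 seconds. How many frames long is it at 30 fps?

64860 frames

Frames = 2162 × 30 = 64860.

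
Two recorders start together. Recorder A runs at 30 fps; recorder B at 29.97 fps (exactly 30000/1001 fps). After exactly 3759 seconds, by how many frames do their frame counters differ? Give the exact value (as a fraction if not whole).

16110/143 frames

A emits 30 × 3759 = 112770 frames; B emits 30000/1001 × 3759 = 16110000/143.
Difference = 16110/143 frames (≈ 112.6573); B is behind A.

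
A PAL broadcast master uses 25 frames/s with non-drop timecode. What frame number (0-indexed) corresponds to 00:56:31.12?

Total seconds to the label: (0 × 3600 + 56 × 60 + 31) = 3391.
Frame index = 3391 × 25 + 12 = 84787.

frame 84787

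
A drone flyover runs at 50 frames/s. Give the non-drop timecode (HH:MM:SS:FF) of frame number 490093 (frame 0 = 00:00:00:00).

02:43:21:43

490093 ÷ 50 = 9801 full seconds, remainder 43 frames.
9801 s = 2 h 43 min 21 s.
Timecode: 02:43:21:43.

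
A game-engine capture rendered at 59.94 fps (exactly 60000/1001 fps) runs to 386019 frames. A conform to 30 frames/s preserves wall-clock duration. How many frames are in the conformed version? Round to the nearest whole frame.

193203 frames

Frames at target rate = 386019 × (30) / (60000/1001) = 386405019/2000 ≈ 193202.509.
Nearest whole frame: 193203.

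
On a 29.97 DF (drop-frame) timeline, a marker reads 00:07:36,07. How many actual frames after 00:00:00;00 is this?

13673

As if non-drop at 30 labels/s: (0 × 3600 + 7 × 60 + 36) × 30 + 7 = 13687.
Minute boundaries passed: 7; those not divisible by 10: 7 − 0 = 7; dropped labels = 2 × 7 = 14.
Actual frame index = 13687 − 14 = 13673.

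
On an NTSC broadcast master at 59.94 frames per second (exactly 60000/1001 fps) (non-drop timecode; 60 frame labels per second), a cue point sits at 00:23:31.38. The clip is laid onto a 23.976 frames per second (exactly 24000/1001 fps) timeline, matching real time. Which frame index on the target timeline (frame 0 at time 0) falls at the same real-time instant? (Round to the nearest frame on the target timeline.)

Source frame index: (0×3600 + 23×60 + 31) × 60 + 38 = 84698.
Real time: 84698 / (60000/1001) = 42391349/30000 s.
Target frame: (42391349/30000) × (24000/1001) = 169396/5 ≈ 33879.200 → 33879.

frame 33879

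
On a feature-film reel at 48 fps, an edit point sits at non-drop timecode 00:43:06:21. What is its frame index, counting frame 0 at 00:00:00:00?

Total seconds to the label: (0 × 3600 + 43 × 60 + 6) = 2586.
Frame index = 2586 × 48 + 21 = 124149.

124149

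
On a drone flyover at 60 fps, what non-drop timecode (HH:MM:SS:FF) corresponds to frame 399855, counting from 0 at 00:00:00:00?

01:51:04:15

399855 ÷ 60 = 6664 full seconds, remainder 15 frames.
6664 s = 1 h 51 min 4 s.
Timecode: 01:51:04:15.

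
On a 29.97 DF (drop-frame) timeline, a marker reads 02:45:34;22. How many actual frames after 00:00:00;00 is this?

297744

Complete 10-minute blocks: 16, each 17982 frames → 287712.
Remaining 5 whole minutes in the current block: 1800 + 4 × 1798 = 8992 frames.
Within the current minute: 34 × 30 + 22 − 2 = 1040 (labels ;00/;01 skipped at this minute). Total = 287712 + 8992 + 1040 = 297744.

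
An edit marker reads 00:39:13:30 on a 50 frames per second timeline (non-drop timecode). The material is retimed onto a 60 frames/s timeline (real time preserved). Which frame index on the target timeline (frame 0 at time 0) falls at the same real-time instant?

Source frame index: (0×3600 + 39×60 + 13) × 50 + 30 = 117680.
Real time: 117680 / (50) = 11768/5 s.
Target frame: (11768/5) × (60) = 141216.

frame 141216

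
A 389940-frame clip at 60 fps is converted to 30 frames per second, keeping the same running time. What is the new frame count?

194970 frames

Target frames = source frames × (target rate / source rate) = 389940 × (30)/(60) = 389940 × 1/2 = 194970.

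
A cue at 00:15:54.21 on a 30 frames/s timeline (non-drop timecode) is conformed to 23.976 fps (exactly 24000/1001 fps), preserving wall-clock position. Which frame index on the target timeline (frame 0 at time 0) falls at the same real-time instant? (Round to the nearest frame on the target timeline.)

frame 22890

Source frame index: (0×3600 + 15×60 + 54) × 30 + 21 = 28641.
Real time: 28641 / (30) = 9547/10 s.
Target frame: (9547/10) × (24000/1001) = 22912800/1001 ≈ 22889.910 → 22890.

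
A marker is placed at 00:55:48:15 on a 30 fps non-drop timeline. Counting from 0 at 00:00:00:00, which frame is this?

Total seconds to the label: (0 × 3600 + 55 × 60 + 48) = 3348.
Frame index = 3348 × 30 + 15 = 100455.

100455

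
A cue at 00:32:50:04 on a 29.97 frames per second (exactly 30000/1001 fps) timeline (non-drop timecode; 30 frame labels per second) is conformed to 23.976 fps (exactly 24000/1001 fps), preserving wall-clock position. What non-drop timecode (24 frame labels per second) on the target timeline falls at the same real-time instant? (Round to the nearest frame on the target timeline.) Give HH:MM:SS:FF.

Source frame index: (0×3600 + 32×60 + 50) × 30 + 4 = 59104.
Real time: 59104 / (30000/1001) = 3697694/1875 s.
Target frame: (3697694/1875) × (24000/1001) = 236416/5 ≈ 47283.200 → 47283.
At 24 labels/s: frame 47283 → 00:32:50:03.

00:32:50:03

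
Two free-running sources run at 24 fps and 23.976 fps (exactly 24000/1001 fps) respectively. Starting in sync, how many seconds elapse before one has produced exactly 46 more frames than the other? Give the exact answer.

23023/12 seconds

The gap grows by |24000/1001 − 24| = 24/1001 frames per second.
Time for a 46-frame gap: 46 ÷ (24/1001) = 23023/12 s.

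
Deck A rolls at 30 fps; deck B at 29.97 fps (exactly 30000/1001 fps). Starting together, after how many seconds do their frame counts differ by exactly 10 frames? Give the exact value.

1001/3 seconds

The gap grows by |30000/1001 − 30| = 30/1001 frames per second.
Time for a 10-frame gap: 10 ÷ (30/1001) = 1001/3 s.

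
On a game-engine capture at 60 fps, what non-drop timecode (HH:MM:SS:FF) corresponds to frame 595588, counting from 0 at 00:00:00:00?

02:45:26:28

595588 ÷ 60 = 9926 full seconds, remainder 28 frames.
9926 s = 2 h 45 min 26 s.
Timecode: 02:45:26:28.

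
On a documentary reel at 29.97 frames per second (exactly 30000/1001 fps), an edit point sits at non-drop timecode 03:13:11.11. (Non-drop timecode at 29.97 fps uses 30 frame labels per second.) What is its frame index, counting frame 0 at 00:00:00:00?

347741

Total seconds to the label: (3 × 3600 + 13 × 60 + 11) = 11591.
Frame index = 11591 × 30 + 11 = 347741.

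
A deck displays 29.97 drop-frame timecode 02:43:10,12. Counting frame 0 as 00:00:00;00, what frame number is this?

293418

As if non-drop at 30 labels/s: (2 × 3600 + 43 × 60 + 10) × 30 + 12 = 293712.
Minute boundaries passed: 163; those not divisible by 10: 163 − 16 = 147; dropped labels = 2 × 147 = 294.
Actual frame index = 293712 − 294 = 293418.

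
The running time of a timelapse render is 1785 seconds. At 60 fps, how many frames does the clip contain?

107100 frames

Frames = 1785 × 60 = 107100.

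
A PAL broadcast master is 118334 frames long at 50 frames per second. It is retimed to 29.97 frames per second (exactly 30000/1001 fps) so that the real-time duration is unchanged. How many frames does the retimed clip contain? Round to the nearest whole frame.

70929 frames

Frames at target rate = 118334 × (30000/1001) / (50) = 71000400/1001 ≈ 70929.471.
Nearest whole frame: 70929.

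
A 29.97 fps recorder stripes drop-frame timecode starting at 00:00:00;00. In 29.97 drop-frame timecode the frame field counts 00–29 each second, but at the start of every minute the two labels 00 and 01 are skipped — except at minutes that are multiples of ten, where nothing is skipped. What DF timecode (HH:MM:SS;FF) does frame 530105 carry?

04:54:47;25

Ten DF minutes hold 17982 frames, so frame 530105 lies in block 29 (frames 521478–539459) with 8627 frames into that block.
The block's first minute is 1800 frames and the rest 1798 each; 8627 frames reaches minute 4, so 29 × 18 + 4 × 2 = 530 labels have been skipped so far.
Adding those back, label number 530105 + 530 = 530635 at 30 labels/s is 17687 s + 25 f = 4 h 54 min 47 s frame 25, i.e. 04:54:47;25.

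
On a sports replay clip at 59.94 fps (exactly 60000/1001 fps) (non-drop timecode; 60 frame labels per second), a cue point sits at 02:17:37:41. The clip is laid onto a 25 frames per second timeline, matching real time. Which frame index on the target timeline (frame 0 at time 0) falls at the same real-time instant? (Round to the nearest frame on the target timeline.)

Source frame index: (2×3600 + 17×60 + 37) × 60 + 41 = 495461.
Real time: 495461 / (60000/1001) = 495956461/60000 s.
Target frame: (495956461/60000) × (25) = 495956461/2400 ≈ 206648.525 → 206649.

frame 206649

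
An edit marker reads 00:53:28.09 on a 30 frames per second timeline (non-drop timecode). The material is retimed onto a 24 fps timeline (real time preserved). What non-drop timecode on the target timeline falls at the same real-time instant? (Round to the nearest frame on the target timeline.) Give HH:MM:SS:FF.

Source frame index: (0×3600 + 53×60 + 28) × 30 + 9 = 96249.
Real time: 96249 / (30) = 32083/10 s.
Target frame: (32083/10) × (24) = 384996/5 ≈ 76999.200 → 76999.
At 24 labels/s: frame 76999 → 00:53:28:07.

00:53:28:07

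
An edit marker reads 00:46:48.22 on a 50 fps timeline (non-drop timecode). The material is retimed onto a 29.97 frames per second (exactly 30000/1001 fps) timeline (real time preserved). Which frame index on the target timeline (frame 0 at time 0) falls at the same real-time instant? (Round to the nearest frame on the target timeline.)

frame 84169

Source frame index: (0×3600 + 46×60 + 48) × 50 + 22 = 140422.
Real time: 140422 / (50) = 70211/25 s.
Target frame: (70211/25) × (30000/1001) = 84253200/1001 ≈ 84169.031 → 84169.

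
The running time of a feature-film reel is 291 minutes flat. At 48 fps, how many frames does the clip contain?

291 min = 17460 s.
Frames = 17460 × 48 = 838080.

838080 frames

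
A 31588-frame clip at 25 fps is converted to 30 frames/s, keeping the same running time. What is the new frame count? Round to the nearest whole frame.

37906 frames

Frames at target rate = 31588 × (30) / (25) = 189528/5 ≈ 37905.600.
Nearest whole frame: 37906.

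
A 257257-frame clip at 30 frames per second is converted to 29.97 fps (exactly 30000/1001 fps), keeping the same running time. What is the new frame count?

257000 frames

Target frames = source frames × (target rate / source rate) = 257257 × (30000/1001)/(30) = 257257 × 1000/1001 = 257000.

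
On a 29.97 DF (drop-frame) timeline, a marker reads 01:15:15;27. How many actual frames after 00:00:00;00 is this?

135341

Complete 10-minute blocks: 7, each 17982 frames → 125874.
Remaining 5 whole minutes in the current block: 1800 + 4 × 1798 = 8992 frames.
Within the current minute: 15 × 30 + 27 − 2 = 475 (labels ;00/;01 skipped at this minute). Total = 125874 + 8992 + 475 = 135341.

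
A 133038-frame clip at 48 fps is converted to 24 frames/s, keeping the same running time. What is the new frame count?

66519 frames

Target frames = source frames × (target rate / source rate) = 133038 × (24)/(48) = 133038 × 1/2 = 66519.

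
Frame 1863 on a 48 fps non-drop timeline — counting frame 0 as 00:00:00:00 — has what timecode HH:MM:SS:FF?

1863 ÷ 48 = 38 full seconds, remainder 39 frames.
38 s = 0 h 0 min 38 s.
Timecode: 00:00:38:39.

00:00:38:39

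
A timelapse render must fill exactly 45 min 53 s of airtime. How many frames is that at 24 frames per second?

45 min 53 s = 2753 s.
Frames = 2753 × 24 = 66072.

66072 frames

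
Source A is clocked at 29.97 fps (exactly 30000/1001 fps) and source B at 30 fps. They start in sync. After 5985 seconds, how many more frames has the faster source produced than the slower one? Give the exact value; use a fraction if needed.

A emits 30000/1001 × 5985 = 25650000/143 frames; B emits 30 × 5985 = 179550.
Difference = 25650/143 frames (≈ 179.3706); B is ahead of A.

25650/143 frames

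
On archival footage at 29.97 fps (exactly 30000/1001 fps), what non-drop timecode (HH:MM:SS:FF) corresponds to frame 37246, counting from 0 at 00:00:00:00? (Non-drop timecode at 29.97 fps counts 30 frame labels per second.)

37246 ÷ 30 = 1241 full seconds, remainder 16 frames.
1241 s = 0 h 20 min 41 s.
Timecode: 00:20:41:16.

00:20:41:16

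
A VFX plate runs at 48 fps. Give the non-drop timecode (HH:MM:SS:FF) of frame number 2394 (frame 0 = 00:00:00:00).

00:00:49:42

2394 ÷ 48 = 49 full seconds, remainder 42 frames.
49 s = 0 h 0 min 49 s.
Timecode: 00:00:49:42.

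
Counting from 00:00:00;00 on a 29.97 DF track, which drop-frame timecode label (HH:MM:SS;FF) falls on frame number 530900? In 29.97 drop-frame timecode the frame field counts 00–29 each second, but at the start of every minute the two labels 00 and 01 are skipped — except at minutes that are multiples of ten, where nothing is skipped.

04:55:14;12

Each 10-minute DF block holds 10 × 60 × 30 − 9 × 2 = 17982 frames. 530900 ÷ 17982 → 29 full blocks, remainder 9422.
Within the partial block the first minute is 1800 frames and each further minute 1798, so 5 further minute boundaries passed. Total skipped labels = 18 × 29 + 2 × 5 = 532.
Non-drop label index = 530900 + 532 = 531432; at 30 labels/s that is 04:55:14:12, i.e. DF 04:55:14;12.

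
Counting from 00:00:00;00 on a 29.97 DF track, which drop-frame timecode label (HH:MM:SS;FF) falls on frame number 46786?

00:26:01;04

Each 10-minute DF block holds 10 × 60 × 30 − 9 × 2 = 17982 frames. 46786 ÷ 17982 → 2 full blocks, remainder 10822.
Within the partial block the first minute is 1800 frames and each further minute 1798, so 6 further minute boundaries passed. Total skipped labels = 18 × 2 + 2 × 6 = 48.
Non-drop label index = 46786 + 48 = 46834; at 30 labels/s that is 00:26:01:04, i.e. DF 00:26:01;04.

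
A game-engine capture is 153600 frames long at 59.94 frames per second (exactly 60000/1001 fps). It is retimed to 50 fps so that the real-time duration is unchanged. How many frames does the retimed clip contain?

128128 frames

Target frames = source frames × (target rate / source rate) = 153600 × (50)/(60000/1001) = 153600 × 1001/1200 = 128128.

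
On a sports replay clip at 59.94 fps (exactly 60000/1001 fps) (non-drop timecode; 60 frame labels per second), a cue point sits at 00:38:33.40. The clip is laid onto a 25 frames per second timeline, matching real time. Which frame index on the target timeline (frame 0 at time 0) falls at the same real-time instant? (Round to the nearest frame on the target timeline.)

frame 57900

Source frame index: (0×3600 + 38×60 + 33) × 60 + 40 = 138820.
Real time: 138820 / (60000/1001) = 6947941/3000 s.
Target frame: (6947941/3000) × (25) = 6947941/120 ≈ 57899.508 → 57900.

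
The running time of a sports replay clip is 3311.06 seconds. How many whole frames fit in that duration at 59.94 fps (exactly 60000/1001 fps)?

198465 frames

Frames = 3311.06 × 60000/1001 = 198663600/1001 ≈ 198465.1349.
Complete frames: 198465.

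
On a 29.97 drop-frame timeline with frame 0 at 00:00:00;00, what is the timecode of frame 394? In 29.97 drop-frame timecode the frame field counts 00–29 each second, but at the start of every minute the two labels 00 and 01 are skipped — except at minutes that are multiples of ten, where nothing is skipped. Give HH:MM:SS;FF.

00:00:13;04

Ten DF minutes hold 17982 frames, so frame 394 lies in block 0 (frames 0–17981) with 394 frames into that block.
The block's first minute is 1800 frames and the rest 1798 each; 394 frames reaches minute 0, so 0 × 18 + 0 × 2 = 0 labels have been skipped so far.
Adding those back, label number 394 + 0 = 394 at 30 labels/s is 13 s + 4 f = 0 h 0 min 13 s frame 4, i.e. 00:00:13;04.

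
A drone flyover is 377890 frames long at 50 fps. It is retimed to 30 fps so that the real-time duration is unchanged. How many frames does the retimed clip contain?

Target frames = source frames × (target rate / source rate) = 377890 × (30)/(50) = 377890 × 3/5 = 226734.

226734 frames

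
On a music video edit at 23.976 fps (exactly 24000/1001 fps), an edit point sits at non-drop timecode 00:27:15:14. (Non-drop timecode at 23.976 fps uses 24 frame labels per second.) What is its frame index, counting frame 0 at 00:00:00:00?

frame 39254

Total seconds to the label: (0 × 3600 + 27 × 60 + 15) = 1635.
Frame index = 1635 × 24 + 14 = 39254.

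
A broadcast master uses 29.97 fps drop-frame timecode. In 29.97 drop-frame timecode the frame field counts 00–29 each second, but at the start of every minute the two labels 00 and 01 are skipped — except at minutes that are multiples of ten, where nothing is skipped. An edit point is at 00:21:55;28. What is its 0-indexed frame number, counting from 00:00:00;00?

Complete 10-minute blocks: 2, each 17982 frames → 35964.
Remaining 1 whole minute in the current block: 1800 + 0 × 1798 = 1800 frames.
Within the current minute: 55 × 30 + 28 − 2 = 1676 (labels ;00/;01 skipped at this minute). Total = 35964 + 1800 + 1676 = 39440.

39440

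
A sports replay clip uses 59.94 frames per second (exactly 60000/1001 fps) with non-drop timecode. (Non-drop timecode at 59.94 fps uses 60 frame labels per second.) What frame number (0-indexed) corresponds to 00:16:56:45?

Total seconds to the label: (0 × 3600 + 16 × 60 + 56) = 1016.
Frame index = 1016 × 60 + 45 = 61005.

frame 61005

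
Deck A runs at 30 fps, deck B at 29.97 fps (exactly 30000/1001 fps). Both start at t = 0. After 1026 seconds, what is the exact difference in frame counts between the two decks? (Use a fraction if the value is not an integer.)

A emits 30 × 1026 = 30780 frames; B emits 30000/1001 × 1026 = 30780000/1001.
Difference = 30780/1001 frames (≈ 30.7493); B is behind A.

30780/1001 frames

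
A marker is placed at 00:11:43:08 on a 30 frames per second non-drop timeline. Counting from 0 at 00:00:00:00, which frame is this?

frame 21098

Total seconds to the label: (0 × 3600 + 11 × 60 + 43) = 703.
Frame index = 703 × 30 + 8 = 21098.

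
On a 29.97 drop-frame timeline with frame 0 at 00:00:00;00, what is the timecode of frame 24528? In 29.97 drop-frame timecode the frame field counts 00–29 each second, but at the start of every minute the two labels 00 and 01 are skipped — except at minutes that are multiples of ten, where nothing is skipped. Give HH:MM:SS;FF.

Each 10-minute DF block holds 10 × 60 × 30 − 9 × 2 = 17982 frames. 24528 ÷ 17982 → 1 full block, remainder 6546.
Within the partial block the first minute is 1800 frames and each further minute 1798, so 3 further minute boundaries passed. Total skipped labels = 18 × 1 + 2 × 3 = 24.
Non-drop label index = 24528 + 24 = 24552; at 30 labels/s that is 00:13:38:12, i.e. DF 00:13:38;12.

00:13:38;12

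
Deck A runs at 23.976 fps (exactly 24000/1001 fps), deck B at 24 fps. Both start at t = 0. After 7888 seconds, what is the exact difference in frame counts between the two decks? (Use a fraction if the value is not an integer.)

A emits 24000/1001 × 7888 = 189312000/1001 frames; B emits 24 × 7888 = 189312.
Difference = 189312/1001 frames (≈ 189.1229); B is ahead of A.

189312/1001 frames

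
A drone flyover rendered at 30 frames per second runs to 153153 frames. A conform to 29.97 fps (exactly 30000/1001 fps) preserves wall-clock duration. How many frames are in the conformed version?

153000 frames

Target frames = source frames × (target rate / source rate) = 153153 × (30000/1001)/(30) = 153153 × 1000/1001 = 153000.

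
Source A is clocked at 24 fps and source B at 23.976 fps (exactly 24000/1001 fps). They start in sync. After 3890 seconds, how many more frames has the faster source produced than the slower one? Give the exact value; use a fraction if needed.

A emits 24 × 3890 = 93360 frames; B emits 24000/1001 × 3890 = 93360000/1001.
Difference = 93360/1001 frames (≈ 93.2667); B is behind A.

93360/1001 frames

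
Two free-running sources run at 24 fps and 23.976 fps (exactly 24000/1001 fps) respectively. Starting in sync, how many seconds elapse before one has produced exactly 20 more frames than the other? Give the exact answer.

5005/6 seconds

The gap grows by |24000/1001 − 24| = 24/1001 frames per second.
Time for a 20-frame gap: 20 ÷ (24/1001) = 5005/6 s.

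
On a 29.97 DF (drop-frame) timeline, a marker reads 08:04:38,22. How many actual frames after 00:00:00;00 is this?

871490

Complete 10-minute blocks: 48, each 17982 frames → 863136.
Remaining 4 whole minutes in the current block: 1800 + 3 × 1798 = 7194 frames.
Within the current minute: 38 × 30 + 22 − 2 = 1160 (labels ;00/;01 skipped at this minute). Total = 863136 + 7194 + 1160 = 871490.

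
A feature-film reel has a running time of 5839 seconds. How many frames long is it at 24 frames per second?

Frames = 5839 × 24 = 140136.

140136 frames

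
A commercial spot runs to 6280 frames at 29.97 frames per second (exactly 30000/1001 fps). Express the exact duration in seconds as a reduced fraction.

Running time = 6280 ÷ (30000/1001) = 6280 × 1001/30000 = 157157/750 s.

157157/750 seconds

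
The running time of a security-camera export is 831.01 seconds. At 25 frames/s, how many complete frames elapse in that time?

Frames = 831.01 × 25 = 83101/4 ≈ 20775.2500.
Complete frames: 20775.

20775 frames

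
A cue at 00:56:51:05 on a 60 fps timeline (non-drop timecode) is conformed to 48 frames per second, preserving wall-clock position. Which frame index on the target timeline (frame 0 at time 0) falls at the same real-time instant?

frame 163732

Source frame index: (0×3600 + 56×60 + 51) × 60 + 5 = 204665.
Real time: 204665 / (60) = 40933/12 s.
Target frame: (40933/12) × (48) = 163732.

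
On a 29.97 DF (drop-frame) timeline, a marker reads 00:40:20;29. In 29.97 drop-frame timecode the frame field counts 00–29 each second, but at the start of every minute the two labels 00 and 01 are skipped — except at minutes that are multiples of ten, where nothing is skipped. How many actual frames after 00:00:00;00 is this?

As if non-drop at 30 labels/s: (0 × 3600 + 40 × 60 + 20) × 30 + 29 = 72629.
Minute boundaries passed: 40; those not divisible by 10: 40 − 4 = 36; dropped labels = 2 × 36 = 72.
Actual frame index = 72629 − 72 = 72557.

72557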